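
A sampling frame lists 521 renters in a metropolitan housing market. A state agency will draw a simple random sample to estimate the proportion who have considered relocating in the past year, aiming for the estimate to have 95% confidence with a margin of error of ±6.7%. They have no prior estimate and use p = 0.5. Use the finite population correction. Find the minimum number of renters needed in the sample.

For 95% confidence, z = 1.96.
Unadjusted: n₀ = 1.96² × 0.50 × 0.50 / 0.067² ≈ 213.95, so n₀ = 214.
Finite population correction with N = 521: n = n₀ / (1 + (n₀−1)/N) = 214 / (1 + 213/521) = 214 / 1.4088 ≈ 151.90.
Rounding up, n = 152.

152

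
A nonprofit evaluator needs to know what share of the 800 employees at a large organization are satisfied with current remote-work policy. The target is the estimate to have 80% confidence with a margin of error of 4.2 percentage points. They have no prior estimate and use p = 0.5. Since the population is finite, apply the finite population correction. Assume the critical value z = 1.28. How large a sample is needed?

Unadjusted: n₀ = 1.28² × 0.50 × 0.50 / 0.042² ≈ 232.20, so n₀ = 233.
Finite population correction with N = 800: n = n₀ / (1 + (n₀−1)/N) = 233 / (1 + 232/800) = 233 / 1.2900 ≈ 180.62.
Rounding up, n = 181.

181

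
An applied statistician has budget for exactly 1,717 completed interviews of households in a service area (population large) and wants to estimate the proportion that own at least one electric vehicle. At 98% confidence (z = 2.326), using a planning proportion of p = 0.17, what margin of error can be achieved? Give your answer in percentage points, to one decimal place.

2.1

SE(p̂) = √[p(1−p)/n] = √[0.1411/1717] = 0.00907.
E = z × SE = 2.326 × 0.00907 = 0.02109, or 2.1 percentage points.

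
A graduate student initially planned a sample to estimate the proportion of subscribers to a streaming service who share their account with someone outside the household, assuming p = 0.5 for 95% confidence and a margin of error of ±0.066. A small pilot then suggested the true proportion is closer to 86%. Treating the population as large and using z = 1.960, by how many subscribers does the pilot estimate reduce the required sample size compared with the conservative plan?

114

Conservative (p = 0.5): n = 1.960² × 0.25 / 0.066² ≈ 220.48 → 221.
Using p = 0.86: p(1−p) = 0.1204, so n = 1.960² × 0.1204 / 0.066² ≈ 106.18 → 107.
Reduction: 221 − 107 = 114.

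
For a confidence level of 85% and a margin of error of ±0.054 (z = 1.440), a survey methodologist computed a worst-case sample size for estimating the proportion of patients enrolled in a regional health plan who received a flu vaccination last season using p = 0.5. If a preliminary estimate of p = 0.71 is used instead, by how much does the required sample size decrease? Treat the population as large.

Conservative (p = 0.5): n = 1.440² × 0.25 / 0.054² ≈ 177.78 → 178.
Using p = 0.71: p(1−p) = 0.2059, so n = 1.440² × 0.2059 / 0.054² ≈ 146.42 → 147.
Reduction: 178 − 147 = 31.

31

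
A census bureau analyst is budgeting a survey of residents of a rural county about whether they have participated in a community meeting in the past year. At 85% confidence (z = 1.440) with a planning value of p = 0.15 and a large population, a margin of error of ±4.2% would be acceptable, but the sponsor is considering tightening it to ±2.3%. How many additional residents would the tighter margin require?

350

At ±4.2%: n = 1.440² × 0.1275 / 0.042² ≈ 149.88 → 150.
At ±2.3%: n = 1.440² × 0.1275 / 0.023² ≈ 499.78 → 500.
Additional respondents: 500 − 150 = 350.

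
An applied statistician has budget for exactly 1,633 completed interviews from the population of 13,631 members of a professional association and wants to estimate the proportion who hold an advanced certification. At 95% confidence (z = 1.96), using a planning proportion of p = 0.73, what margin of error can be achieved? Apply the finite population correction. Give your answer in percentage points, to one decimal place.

2.0

Finite-population factor: (N−n)/(N−1) = (13631−1633)/(13631−1) = 0.8803.
SE(p̂) = √[p(1−p)/n · (N−n)/(N−1)] = √[0.1971/1633 × 0.8803] = 0.01031.
E = z × SE = 1.96 × 0.01031 = 0.02020 ≈ 2.0 percentage points.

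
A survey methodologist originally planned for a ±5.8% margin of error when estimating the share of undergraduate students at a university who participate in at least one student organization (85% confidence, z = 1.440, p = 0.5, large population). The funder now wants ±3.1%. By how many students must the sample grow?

At ±5.8%: n = 1.440² × 0.2500 / 0.058² ≈ 154.10 → 155.
At ±3.1%: n = 1.440² × 0.2500 / 0.031² ≈ 539.44 → 540.
Additional respondents: 540 − 155 = 385.

385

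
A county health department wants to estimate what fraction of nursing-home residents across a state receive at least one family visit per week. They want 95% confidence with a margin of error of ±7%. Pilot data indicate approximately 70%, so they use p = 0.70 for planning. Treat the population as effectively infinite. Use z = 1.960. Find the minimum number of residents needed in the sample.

With p = 0.70, p(1−p) = 0.2100.
n = z²·p(1−p)/E² = 1.960² × 0.2100 / 0.070² = 3.8416 × 0.2100 / 0.004900 ≈ 164.64.
Rounding up gives n = 165.

165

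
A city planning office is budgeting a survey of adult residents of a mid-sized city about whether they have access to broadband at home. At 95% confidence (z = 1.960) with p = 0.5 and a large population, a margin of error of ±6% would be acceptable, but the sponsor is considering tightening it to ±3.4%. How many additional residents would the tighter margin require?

564

At ±6%: n = 1.960² × 0.2500 / 0.060² ≈ 266.78 → 267.
At ±3.4%: n = 1.960² × 0.2500 / 0.034² ≈ 830.80 → 831.
Additional respondents: 831 − 267 = 564.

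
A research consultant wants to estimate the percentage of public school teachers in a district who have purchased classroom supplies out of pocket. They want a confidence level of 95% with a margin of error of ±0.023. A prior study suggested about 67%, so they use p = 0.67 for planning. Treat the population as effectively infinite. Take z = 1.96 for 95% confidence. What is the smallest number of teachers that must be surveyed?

With p = 0.67, p(1−p) = 0.2211.
n = z²·p(1−p)/E² = 1.96² × 0.2211 / 0.023² = 3.8416 × 0.2211 / 0.000529 ≈ 1605.63.
Rounding up gives n = 1606.

1606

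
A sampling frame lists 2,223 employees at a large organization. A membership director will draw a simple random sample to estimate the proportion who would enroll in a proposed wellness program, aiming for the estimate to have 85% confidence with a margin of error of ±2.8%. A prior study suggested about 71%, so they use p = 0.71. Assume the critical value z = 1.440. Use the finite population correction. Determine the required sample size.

438

Unadjusted: n₀ = 1.440² × 0.71 × 0.29 / 0.028² ≈ 544.58, so n₀ = 545.
Finite population correction with N = 2,223: n = n₀ / (1 + (n₀−1)/N) = 545 / (1 + 544/2223) = 545 / 1.2447 ≈ 437.85.
Rounding up, n = 438.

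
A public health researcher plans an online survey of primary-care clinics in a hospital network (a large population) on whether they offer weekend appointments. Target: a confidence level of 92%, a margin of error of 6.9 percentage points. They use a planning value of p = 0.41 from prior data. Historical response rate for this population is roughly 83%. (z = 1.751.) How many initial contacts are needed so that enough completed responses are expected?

188

Completed interviews needed: n₀ = 1.751² × 0.2419 / 0.069² ≈ 155.78 → 156.
At an 83% response rate, contacts needed = 156 / 0.83 ≈ 187.95 → 188.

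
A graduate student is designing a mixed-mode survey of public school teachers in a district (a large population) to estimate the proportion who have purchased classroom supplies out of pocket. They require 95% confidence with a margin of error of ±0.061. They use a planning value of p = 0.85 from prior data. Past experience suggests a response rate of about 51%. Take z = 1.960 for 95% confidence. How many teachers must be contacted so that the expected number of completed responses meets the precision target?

Completed interviews needed: n₀ = 1.960² × 0.1275 / 0.061² ≈ 131.63 → 132.
At a 51% response rate, contacts needed = 132 / 0.51 ≈ 258.82 → 259.

259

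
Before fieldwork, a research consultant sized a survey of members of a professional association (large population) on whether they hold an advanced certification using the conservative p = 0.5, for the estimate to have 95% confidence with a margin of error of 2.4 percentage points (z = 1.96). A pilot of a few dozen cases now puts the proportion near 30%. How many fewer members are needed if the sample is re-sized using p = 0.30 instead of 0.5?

Conservative (p = 0.5): n = 1.96² × 0.25 / 0.024² ≈ 1667.36 → 1668.
Using p = 0.30: p(1−p) = 0.2100, so n = 1.96² × 0.2100 / 0.024² ≈ 1400.58 → 1401.
Reduction: 1668 − 1401 = 267.

267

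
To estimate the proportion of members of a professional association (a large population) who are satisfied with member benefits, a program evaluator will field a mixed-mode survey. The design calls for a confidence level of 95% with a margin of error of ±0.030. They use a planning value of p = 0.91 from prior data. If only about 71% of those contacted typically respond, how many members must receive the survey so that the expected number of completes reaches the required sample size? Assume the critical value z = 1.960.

493

Completed interviews needed: n₀ = 1.960² × 0.0819 / 0.030² ≈ 349.59 → 350.
At a 71% response rate, contacts needed = 350 / 0.71 ≈ 492.96 → 493.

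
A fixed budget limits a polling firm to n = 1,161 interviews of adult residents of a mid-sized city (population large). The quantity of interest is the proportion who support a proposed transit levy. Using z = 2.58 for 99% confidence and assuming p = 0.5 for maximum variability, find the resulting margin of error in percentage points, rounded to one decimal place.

SE(p̂) = √[p(1−p)/n] = √[0.2500/1161] = 0.01467.
E = z × SE = 2.58 × 0.01467 = 0.03786, or 3.8 percentage points.

3.8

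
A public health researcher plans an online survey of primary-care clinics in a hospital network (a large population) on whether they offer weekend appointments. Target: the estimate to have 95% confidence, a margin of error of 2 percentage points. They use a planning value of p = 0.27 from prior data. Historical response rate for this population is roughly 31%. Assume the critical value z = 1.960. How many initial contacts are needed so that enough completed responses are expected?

Completed interviews needed: n₀ = 1.960² × 0.1971 / 0.020² ≈ 1892.95 → 1893.
At a 31% response rate, contacts needed = 1893 / 0.31 ≈ 6106.45 → 6107.

6107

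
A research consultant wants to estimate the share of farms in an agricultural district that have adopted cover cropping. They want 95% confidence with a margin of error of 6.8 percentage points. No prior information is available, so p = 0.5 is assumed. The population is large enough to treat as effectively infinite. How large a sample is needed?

208

For 95% confidence, z = 1.960.
With p = 0.5, p(1−p) = 0.25.
n = z²·p(1−p)/E² = 1.960² × 0.2500 / 0.068² = 3.8416 × 0.2500 / 0.004624 ≈ 207.70.
Rounding up gives n = 208.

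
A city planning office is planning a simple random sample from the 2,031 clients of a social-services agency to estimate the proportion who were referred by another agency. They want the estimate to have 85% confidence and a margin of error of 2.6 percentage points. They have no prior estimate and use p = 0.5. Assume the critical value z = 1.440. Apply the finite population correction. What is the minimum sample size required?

557

Unadjusted: n₀ = 1.440² × 0.50 × 0.50 / 0.026² ≈ 766.86, so n₀ = 767.
Finite population correction with N = 2,031: n = n₀ / (1 + (n₀−1)/N) = 767 / (1 + 766/2031) = 767 / 1.3772 ≈ 556.95.
Rounding up, n = 557.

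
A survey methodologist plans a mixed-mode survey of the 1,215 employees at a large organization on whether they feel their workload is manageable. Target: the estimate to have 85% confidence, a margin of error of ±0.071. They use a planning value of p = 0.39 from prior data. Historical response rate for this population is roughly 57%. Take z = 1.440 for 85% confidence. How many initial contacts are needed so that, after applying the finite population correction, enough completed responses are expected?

160

Completed interviews needed (unadjusted): n₀ = 1.440² × 0.2379 / 0.071² ≈ 97.86 → 98.
FPC for N = 1,215: n = 98 / (1 + 97/1215) = 98 / 1.0798 ≈ 90.75 → 91.
At a 57% response rate, contacts needed = 91 / 0.57 ≈ 159.65 → 160.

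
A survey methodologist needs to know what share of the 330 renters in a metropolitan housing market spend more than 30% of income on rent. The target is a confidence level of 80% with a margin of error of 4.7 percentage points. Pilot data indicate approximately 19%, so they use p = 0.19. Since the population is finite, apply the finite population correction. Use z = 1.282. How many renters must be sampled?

Unadjusted: n₀ = 1.282² × 0.19 × 0.81 / 0.047² ≈ 114.50, so n₀ = 115.
Finite population correction with N = 330: n = n₀ / (1 + (n₀−1)/N) = 115 / (1 + 114/330) = 115 / 1.3455 ≈ 85.47.
Rounding up, n = 86.

86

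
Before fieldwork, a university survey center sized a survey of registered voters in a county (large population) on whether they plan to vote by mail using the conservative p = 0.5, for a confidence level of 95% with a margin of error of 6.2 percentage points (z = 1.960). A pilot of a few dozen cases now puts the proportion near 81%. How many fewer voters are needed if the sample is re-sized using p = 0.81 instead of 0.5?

96

Conservative (p = 0.5): n = 1.960² × 0.25 / 0.062² ≈ 249.84 → 250.
Using p = 0.81: p(1−p) = 0.1539, so n = 1.960² × 0.1539 / 0.062² ≈ 153.80 → 154.
Reduction: 250 − 154 = 96.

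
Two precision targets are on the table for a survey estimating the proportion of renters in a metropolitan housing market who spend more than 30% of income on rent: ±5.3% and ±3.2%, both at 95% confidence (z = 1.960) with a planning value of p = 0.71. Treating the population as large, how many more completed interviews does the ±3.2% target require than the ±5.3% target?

491

At ±5.3%: n = 1.960² × 0.2059 / 0.053² ≈ 281.59 → 282.
At ±3.2%: n = 1.960² × 0.2059 / 0.032² ≈ 772.45 → 773.
Additional respondents: 773 − 282 = 491.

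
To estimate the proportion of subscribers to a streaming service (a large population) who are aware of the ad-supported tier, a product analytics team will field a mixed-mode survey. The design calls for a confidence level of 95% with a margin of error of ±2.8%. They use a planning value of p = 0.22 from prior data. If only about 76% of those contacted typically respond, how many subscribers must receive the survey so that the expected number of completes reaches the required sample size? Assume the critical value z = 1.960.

Completed interviews needed: n₀ = 1.960² × 0.1716 / 0.028² ≈ 840.84 → 841.
At a 76% response rate, contacts needed = 841 / 0.76 ≈ 1106.58 → 1107.

1107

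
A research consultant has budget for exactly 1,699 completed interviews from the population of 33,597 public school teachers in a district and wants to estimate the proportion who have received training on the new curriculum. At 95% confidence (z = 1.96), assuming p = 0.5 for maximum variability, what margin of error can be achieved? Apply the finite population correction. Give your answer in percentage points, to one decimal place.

Finite-population factor: (N−n)/(N−1) = (33597−1699)/(33597−1) = 0.9495.
SE(p̂) = √[p(1−p)/n · (N−n)/(N−1)] = √[0.2500/1699 × 0.9495] = 0.01182.
E = z × SE = 1.96 × 0.01182 = 0.02317 ≈ 2.3 percentage points.

2.3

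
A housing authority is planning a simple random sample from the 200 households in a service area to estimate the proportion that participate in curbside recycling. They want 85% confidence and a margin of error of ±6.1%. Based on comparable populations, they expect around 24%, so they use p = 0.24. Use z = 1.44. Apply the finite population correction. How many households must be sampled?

68

Unadjusted: n₀ = 1.44² × 0.24 × 0.76 / 0.061² ≈ 101.65, so n₀ = 102.
Finite population correction with N = 200: n = n₀ / (1 + (n₀−1)/N) = 102 / (1 + 101/200) = 102 / 1.5050 ≈ 67.77.
Rounding up, n = 68.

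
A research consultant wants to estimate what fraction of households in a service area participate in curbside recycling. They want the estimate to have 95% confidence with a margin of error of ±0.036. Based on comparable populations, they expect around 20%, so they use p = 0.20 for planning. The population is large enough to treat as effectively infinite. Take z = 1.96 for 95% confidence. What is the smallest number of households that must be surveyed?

With p = 0.20, p(1−p) = 0.1600.
n = z²·p(1−p)/E² = 1.96² × 0.1600 / 0.036² = 3.8416 × 0.1600 / 0.001296 ≈ 474.27.
Rounding up gives n = 475.

475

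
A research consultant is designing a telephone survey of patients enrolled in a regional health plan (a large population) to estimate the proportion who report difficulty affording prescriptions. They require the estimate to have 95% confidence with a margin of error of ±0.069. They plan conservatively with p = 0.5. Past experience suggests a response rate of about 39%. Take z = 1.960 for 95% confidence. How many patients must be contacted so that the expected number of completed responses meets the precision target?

518

Completed interviews needed: n₀ = 1.960² × 0.2500 / 0.069² ≈ 201.72 → 202.
At a 39% response rate, contacts needed = 202 / 0.39 ≈ 517.95 → 518.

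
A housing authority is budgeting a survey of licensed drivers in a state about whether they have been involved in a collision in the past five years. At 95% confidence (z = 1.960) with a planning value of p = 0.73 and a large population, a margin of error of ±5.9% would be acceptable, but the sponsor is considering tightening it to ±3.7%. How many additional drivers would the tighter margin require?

336

At ±5.9%: n = 1.960² × 0.1971 / 0.059² ≈ 217.52 → 218.
At ±3.7%: n = 1.960² × 0.1971 / 0.037² ≈ 553.09 → 554.
Additional respondents: 554 − 218 = 336.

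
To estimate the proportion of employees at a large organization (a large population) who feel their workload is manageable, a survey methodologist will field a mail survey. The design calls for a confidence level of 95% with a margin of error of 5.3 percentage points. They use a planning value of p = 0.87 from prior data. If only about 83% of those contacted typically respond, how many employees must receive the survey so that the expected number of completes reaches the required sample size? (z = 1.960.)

187

Completed interviews needed: n₀ = 1.960² × 0.1131 / 0.053² ≈ 154.68 → 155.
At an 83% response rate, contacts needed = 155 / 0.83 ≈ 186.75 → 187.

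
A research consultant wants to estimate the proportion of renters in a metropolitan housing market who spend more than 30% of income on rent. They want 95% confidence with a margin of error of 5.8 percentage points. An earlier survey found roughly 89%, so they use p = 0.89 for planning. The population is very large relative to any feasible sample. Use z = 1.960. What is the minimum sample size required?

With p = 0.89, p(1−p) = 0.0979.
n = z²·p(1−p)/E² = 1.960² × 0.0979 / 0.058² = 3.8416 × 0.0979 / 0.003364 ≈ 111.80.
Rounding up gives n = 112.

112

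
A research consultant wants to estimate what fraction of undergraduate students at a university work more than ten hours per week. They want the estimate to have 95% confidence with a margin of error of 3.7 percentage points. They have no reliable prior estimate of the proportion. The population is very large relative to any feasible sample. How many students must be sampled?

For 95% confidence, z = 1.96.
With no prior estimate, use p = 0.5, giving p(1−p) = 0.25.
n = z²·p(1−p)/E² = 1.96² × 0.2500 / 0.037² = 3.8416 × 0.2500 / 0.001369 ≈ 701.53.
Rounding up gives n = 702.

702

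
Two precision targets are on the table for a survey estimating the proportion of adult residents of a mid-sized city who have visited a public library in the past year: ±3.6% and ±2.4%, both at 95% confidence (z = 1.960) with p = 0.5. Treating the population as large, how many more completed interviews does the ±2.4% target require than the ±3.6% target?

926

At ±3.6%: n = 1.960² × 0.2500 / 0.036² ≈ 741.05 → 742.
At ±2.4%: n = 1.960² × 0.2500 / 0.024² ≈ 1667.36 → 1668.
Additional respondents: 1668 − 742 = 926.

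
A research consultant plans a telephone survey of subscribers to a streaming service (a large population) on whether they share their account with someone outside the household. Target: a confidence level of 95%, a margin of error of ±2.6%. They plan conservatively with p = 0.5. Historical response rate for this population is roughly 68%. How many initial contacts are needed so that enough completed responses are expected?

For 95% confidence, z = 1.96.
Completed interviews needed: n₀ = 1.96² × 0.2500 / 0.026² ≈ 1420.71 → 1421.
At a 68% response rate, contacts needed = 1421 / 0.68 ≈ 2089.71 → 2090.

2090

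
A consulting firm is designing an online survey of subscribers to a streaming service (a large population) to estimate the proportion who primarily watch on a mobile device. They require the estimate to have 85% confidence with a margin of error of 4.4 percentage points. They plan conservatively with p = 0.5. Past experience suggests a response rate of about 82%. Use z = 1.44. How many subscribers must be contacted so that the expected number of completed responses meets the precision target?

327

Completed interviews needed: n₀ = 1.44² × 0.2500 / 0.044² ≈ 267.77 → 268.
At an 82% response rate, contacts needed = 268 / 0.82 ≈ 326.83 → 327.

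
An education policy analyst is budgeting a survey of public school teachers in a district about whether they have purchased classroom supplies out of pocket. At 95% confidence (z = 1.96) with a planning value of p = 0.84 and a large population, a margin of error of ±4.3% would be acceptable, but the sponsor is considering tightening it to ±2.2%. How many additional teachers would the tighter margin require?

787

At ±4.3%: n = 1.96² × 0.1344 / 0.043² ≈ 279.24 → 280.
At ±2.2%: n = 1.96² × 0.1344 / 0.022² ≈ 1066.76 → 1067.
Additional respondents: 1067 − 280 = 787.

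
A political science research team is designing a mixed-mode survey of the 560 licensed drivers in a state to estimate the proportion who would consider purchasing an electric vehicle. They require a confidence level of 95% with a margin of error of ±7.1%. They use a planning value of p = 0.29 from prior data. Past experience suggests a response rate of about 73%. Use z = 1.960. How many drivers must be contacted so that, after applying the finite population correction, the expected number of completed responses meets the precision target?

Completed interviews needed (unadjusted): n₀ = 1.960² × 0.2059 / 0.071² ≈ 156.91 → 157.
FPC for N = 560: n = 157 / (1 + 156/560) = 157 / 1.2786 ≈ 122.79 → 123.
At a 73% response rate, contacts needed = 123 / 0.73 ≈ 168.49 → 169.

169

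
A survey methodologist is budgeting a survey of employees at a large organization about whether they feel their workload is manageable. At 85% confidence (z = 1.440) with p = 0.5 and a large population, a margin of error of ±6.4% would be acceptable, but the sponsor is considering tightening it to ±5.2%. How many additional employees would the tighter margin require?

65

At ±6.4%: n = 1.440² × 0.2500 / 0.064² ≈ 126.56 → 127.
At ±5.2%: n = 1.440² × 0.2500 / 0.052² ≈ 191.72 → 192.
Additional respondents: 192 − 127 = 65.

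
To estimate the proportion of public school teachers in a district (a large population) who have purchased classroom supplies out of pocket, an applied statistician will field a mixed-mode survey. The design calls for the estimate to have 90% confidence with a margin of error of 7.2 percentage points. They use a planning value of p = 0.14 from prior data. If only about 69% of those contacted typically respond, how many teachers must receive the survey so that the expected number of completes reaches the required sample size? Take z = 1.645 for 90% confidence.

92

Completed interviews needed: n₀ = 1.645² × 0.1204 / 0.072² ≈ 62.85 → 63.
At a 69% response rate, contacts needed = 63 / 0.69 ≈ 91.30 → 92.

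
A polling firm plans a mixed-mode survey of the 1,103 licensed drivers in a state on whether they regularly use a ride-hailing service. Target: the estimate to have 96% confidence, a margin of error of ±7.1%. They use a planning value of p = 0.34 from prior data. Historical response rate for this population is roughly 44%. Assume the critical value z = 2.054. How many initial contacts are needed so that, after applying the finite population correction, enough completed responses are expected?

366

Completed interviews needed (unadjusted): n₀ = 2.054² × 0.2244 / 0.071² ≈ 187.80 → 188.
FPC for N = 1,103: n = 188 / (1 + 187/1103) = 188 / 1.1695 ≈ 160.75 → 161.
At a 44% response rate, contacts needed = 161 / 0.44 ≈ 365.91 → 366.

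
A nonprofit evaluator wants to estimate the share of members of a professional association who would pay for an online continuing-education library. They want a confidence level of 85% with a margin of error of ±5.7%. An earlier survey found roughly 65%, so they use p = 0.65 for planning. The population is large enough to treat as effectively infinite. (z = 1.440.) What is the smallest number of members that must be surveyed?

With p = 0.65, p(1−p) = 0.2275.
n = z²·p(1−p)/E² = 1.440² × 0.2275 / 0.057² = 2.0736 × 0.2275 / 0.003249 ≈ 145.20.
Rounding up gives n = 146.

146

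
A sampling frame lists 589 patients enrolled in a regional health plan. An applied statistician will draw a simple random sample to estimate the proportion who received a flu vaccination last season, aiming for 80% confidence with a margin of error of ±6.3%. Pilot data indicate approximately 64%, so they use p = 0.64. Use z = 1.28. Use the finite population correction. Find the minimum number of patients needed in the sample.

Unadjusted: n₀ = 1.28² × 0.64 × 0.36 / 0.063² ≈ 95.11, so n₀ = 96.
Finite population correction with N = 589: n = n₀ / (1 + (n₀−1)/N) = 96 / (1 + 95/589) = 96 / 1.1613 ≈ 82.67.
Rounding up, n = 83.

83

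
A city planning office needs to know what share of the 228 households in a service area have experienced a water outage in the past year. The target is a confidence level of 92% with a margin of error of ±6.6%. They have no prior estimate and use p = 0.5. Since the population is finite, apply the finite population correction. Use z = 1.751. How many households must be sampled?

100

Unadjusted: n₀ = 1.751² × 0.50 × 0.50 / 0.066² ≈ 175.96, so n₀ = 176.
Finite population correction with N = 228: n = n₀ / (1 + (n₀−1)/N) = 176 / (1 + 175/228) = 176 / 1.7675 ≈ 99.57.
Rounding up, n = 100.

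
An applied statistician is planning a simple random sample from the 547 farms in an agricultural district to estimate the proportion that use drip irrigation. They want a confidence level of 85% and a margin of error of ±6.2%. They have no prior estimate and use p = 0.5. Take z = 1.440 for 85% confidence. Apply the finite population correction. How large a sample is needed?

109

Unadjusted: n₀ = 1.440² × 0.50 × 0.50 / 0.062² ≈ 134.86, so n₀ = 135.
Finite population correction with N = 547: n = n₀ / (1 + (n₀−1)/N) = 135 / (1 + 134/547) = 135 / 1.2450 ≈ 108.44.
Rounding up, n = 109.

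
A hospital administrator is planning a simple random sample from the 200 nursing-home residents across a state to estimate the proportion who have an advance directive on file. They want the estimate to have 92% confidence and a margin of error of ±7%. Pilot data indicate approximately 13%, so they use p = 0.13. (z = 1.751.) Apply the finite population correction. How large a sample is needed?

Unadjusted: n₀ = 1.751² × 0.13 × 0.87 / 0.070² ≈ 70.77, so n₀ = 71.
Finite population correction with N = 200: n = n₀ / (1 + (n₀−1)/N) = 71 / (1 + 70/200) = 71 / 1.3500 ≈ 52.59.
Rounding up, n = 53.

53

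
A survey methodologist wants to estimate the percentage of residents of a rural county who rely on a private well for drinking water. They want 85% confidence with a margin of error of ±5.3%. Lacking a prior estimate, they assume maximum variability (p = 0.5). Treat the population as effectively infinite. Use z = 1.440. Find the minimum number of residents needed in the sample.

185

With p = 0.5, p(1−p) = 0.25.
n = z²·p(1−p)/E² = 1.440² × 0.2500 / 0.053² = 2.0736 × 0.2500 / 0.002809 ≈ 184.55.
Rounding up gives n = 185.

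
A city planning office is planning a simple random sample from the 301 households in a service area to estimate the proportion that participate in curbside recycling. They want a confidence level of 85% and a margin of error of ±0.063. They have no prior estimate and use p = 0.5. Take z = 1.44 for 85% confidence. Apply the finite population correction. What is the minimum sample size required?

Unadjusted: n₀ = 1.44² × 0.50 × 0.50 / 0.063² ≈ 130.61, so n₀ = 131.
Finite population correction with N = 301: n = n₀ / (1 + (n₀−1)/N) = 131 / (1 + 130/301) = 131 / 1.4319 ≈ 91.49.
Rounding up, n = 92.

92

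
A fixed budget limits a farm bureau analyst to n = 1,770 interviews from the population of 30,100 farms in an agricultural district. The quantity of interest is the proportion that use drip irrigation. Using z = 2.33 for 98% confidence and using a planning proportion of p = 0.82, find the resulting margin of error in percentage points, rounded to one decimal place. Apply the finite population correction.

Finite-population factor: (N−n)/(N−1) = (30100−1770)/(30100−1) = 0.9412.
SE(p̂) = √[p(1−p)/n · (N−n)/(N−1)] = √[0.1476/1770 × 0.9412] = 0.00886.
E = z × SE = 2.33 × 0.00886 = 0.02064 ≈ 2.1 percentage points.

2.1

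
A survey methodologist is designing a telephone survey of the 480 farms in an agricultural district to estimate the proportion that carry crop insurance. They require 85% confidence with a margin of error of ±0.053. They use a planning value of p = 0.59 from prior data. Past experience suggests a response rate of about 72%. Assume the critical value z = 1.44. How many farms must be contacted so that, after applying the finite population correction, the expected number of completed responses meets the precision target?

182

Completed interviews needed (unadjusted): n₀ = 1.44² × 0.2419 / 0.053² ≈ 178.57 → 179.
FPC for N = 480: n = 179 / (1 + 178/480) = 179 / 1.3708 ≈ 130.58 → 131.
At a 72% response rate, contacts needed = 131 / 0.72 ≈ 181.94 → 182.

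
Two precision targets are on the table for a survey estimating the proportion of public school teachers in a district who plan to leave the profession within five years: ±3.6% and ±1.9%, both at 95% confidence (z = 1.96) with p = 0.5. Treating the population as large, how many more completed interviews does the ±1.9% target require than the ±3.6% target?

1919

At ±3.6%: n = 1.96² × 0.2500 / 0.036² ≈ 741.05 → 742.
At ±1.9%: n = 1.96² × 0.2500 / 0.019² ≈ 2660.39 → 2661.
Additional respondents: 2661 − 742 = 1919.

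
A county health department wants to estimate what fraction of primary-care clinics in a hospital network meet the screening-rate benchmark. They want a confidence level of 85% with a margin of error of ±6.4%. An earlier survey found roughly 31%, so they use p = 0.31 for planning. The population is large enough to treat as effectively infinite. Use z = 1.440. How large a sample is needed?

With p = 0.31, p(1−p) = 0.2139.
n = z²·p(1−p)/E² = 1.440² × 0.2139 / 0.064² = 2.0736 × 0.2139 / 0.004096 ≈ 108.29.
Rounding up gives n = 109.

109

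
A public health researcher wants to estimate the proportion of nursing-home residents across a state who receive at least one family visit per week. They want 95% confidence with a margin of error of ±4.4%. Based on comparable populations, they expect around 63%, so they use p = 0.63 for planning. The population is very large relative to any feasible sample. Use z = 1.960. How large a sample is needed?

With p = 0.63, p(1−p) = 0.2331.
n = z²·p(1−p)/E² = 1.960² × 0.2331 / 0.044² = 3.8416 × 0.2331 / 0.001936 ≈ 462.54.
Rounding up gives n = 463.

463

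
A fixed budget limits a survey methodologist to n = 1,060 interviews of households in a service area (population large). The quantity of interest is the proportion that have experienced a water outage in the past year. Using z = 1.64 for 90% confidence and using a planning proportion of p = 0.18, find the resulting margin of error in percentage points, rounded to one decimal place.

1.9

SE(p̂) = √[p(1−p)/n] = √[0.1476/1060] = 0.01180.
E = z × SE = 1.64 × 0.01180 = 0.01935, or 1.9 percentage points.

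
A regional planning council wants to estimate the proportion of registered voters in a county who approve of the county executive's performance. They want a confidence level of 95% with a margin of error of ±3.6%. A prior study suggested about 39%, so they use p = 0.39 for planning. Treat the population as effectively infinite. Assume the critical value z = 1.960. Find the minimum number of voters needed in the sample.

With p = 0.39, p(1−p) = 0.2379.
n = z²·p(1−p)/E² = 1.960² × 0.2379 / 0.036² = 3.8416 × 0.2379 / 0.001296 ≈ 705.18.
Rounding up gives n = 706.

706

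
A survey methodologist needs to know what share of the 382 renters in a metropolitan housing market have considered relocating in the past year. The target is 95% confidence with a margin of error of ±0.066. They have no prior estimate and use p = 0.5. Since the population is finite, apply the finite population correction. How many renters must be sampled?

For 95% confidence, z = 1.960.
Unadjusted: n₀ = 1.960² × 0.50 × 0.50 / 0.066² ≈ 220.48, so n₀ = 221.
Finite population correction with N = 382: n = n₀ / (1 + (n₀−1)/N) = 221 / (1 + 220/382) = 221 / 1.5759 ≈ 140.24.
Rounding up, n = 141.

141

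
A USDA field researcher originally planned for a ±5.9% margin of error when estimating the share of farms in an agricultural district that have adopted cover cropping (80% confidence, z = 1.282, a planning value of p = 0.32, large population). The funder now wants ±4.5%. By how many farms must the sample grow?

74

At ±5.9%: n = 1.282² × 0.2176 / 0.059² ≈ 102.74 → 103.
At ±4.5%: n = 1.282² × 0.2176 / 0.045² ≈ 176.61 → 177.
Additional respondents: 177 − 103 = 74.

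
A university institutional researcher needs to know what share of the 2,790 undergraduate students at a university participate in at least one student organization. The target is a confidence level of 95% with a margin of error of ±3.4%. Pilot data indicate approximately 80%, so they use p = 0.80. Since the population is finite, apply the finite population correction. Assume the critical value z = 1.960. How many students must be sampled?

447

Unadjusted: n₀ = 1.960² × 0.80 × 0.20 / 0.034² ≈ 531.71, so n₀ = 532.
Finite population correction with N = 2,790: n = n₀ / (1 + (n₀−1)/N) = 532 / (1 + 531/2790) = 532 / 1.1903 ≈ 446.94.
Rounding up, n = 447.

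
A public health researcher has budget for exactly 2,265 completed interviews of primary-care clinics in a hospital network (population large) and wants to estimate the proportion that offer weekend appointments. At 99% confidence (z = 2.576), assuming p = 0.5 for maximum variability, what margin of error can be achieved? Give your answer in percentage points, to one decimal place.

SE(p̂) = √[p(1−p)/n] = √[0.2500/2265] = 0.01051.
E = z × SE = 2.576 × 0.01051 = 0.02706, or 2.7 percentage points.

2.7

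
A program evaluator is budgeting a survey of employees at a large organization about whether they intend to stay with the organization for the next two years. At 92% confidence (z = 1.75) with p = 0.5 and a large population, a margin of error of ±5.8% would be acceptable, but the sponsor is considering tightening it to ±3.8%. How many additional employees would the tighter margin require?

303

At ±5.8%: n = 1.75² × 0.2500 / 0.058² ≈ 227.59 → 228.
At ±3.8%: n = 1.75² × 0.2500 / 0.038² ≈ 530.21 → 531.
Additional respondents: 531 − 228 = 303.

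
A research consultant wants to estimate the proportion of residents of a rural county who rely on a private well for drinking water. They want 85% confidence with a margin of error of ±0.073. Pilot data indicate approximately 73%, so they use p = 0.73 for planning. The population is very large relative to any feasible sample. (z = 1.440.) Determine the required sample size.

With p = 0.73, p(1−p) = 0.1971.
n = z²·p(1−p)/E² = 1.440² × 0.1971 / 0.073² = 2.0736 × 0.1971 / 0.005329 ≈ 76.69.
Rounding up gives n = 77.

77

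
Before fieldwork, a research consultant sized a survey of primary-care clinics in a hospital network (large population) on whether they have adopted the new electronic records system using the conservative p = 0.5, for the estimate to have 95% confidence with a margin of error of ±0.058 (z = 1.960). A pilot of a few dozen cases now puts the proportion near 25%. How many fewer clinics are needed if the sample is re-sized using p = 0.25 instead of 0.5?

71

Conservative (p = 0.5): n = 1.960² × 0.25 / 0.058² ≈ 285.49 → 286.
Using p = 0.25: p(1−p) = 0.1875, so n = 1.960² × 0.1875 / 0.058² ≈ 214.12 → 215.
Reduction: 286 − 215 = 71.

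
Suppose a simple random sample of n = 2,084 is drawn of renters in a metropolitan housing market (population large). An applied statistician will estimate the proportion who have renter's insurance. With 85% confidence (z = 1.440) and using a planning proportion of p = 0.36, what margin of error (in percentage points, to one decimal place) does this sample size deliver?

1.5

SE(p̂) = √[p(1−p)/n] = √[0.2304/2084] = 0.01051.
E = z × SE = 1.440 × 0.01051 = 0.01514, or 1.5 percentage points.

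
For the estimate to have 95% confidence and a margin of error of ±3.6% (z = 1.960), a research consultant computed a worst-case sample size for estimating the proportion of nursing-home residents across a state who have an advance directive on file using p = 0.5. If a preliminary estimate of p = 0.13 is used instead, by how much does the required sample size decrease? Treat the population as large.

Conservative (p = 0.5): n = 1.960² × 0.25 / 0.036² ≈ 741.05 → 742.
Using p = 0.13: p(1−p) = 0.1131, so n = 1.960² × 0.1131 / 0.036² ≈ 335.25 → 336.
Reduction: 742 − 336 = 406.

406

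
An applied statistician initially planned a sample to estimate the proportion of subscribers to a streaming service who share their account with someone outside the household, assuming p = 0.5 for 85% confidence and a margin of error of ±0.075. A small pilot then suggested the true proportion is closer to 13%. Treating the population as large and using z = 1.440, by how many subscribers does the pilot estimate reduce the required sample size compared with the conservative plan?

51

Conservative (p = 0.5): n = 1.440² × 0.25 / 0.075² ≈ 92.16 → 93.
Using p = 0.13: p(1−p) = 0.1131, so n = 1.440² × 0.1131 / 0.075² ≈ 41.69 → 42.
Reduction: 93 − 42 = 51.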